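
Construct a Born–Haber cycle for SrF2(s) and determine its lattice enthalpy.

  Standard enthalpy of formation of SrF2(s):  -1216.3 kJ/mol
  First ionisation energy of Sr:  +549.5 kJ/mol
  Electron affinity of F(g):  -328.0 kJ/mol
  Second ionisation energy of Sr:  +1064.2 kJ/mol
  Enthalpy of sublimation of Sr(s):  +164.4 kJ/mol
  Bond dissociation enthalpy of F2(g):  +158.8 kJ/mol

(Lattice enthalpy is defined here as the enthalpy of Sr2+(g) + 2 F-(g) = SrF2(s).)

ΔHf° = 1·ΔHsub + 1·(ΣIE) + 1·D(F2) + 2·EA + U
-1216.3 = 1·(+164.4) + 1·(+1613.7) + 1·(+158.8) + 2·(-328.0) + U
U = -1216.3 − (+1280.9) = -2497.2 kJ/mol

U = -2497.2 kJ/mol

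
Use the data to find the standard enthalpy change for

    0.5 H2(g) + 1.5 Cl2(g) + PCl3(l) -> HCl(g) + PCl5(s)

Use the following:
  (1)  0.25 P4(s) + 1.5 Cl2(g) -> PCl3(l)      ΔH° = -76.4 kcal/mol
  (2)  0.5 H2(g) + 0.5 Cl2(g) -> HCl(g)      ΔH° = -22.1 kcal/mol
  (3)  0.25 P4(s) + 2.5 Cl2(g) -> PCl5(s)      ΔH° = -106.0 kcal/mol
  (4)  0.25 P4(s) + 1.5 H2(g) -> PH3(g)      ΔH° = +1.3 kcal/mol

(1) reversed (PCl3(l) must end up as a reactant): +76.4 kcal/mol
(2) as written (HCl(g) already on the product side): -22.1 kcal/mol
(3) as written (PCl5(s) already on the product side): -106.0 kcal/mol
(4): not needed (PH3(g) appears nowhere else).
Since enthalpy is a state function, ΔH° = (-1)·(-76.4) + (1)·(-22.1) + (1)·(-106.0) = -51.7 kcal/mol

ΔH° = -51.7 kcal/mol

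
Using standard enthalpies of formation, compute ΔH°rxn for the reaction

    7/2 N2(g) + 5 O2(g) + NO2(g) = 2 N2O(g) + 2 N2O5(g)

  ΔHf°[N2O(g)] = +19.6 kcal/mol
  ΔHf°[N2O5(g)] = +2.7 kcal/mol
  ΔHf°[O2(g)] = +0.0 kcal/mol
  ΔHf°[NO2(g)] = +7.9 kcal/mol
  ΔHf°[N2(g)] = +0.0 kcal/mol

Products: 2·(+19.6) + 2·(+2.7) = +44.6
Reactants: 7/2·(+0.0) + 5·(+0.0) + 1·(+7.9) = +7.9
ΔH°rxn = (+44.6) − (+7.9) = 36.7 kcal/mol

ΔH°rxn = 36.7 kcal/mol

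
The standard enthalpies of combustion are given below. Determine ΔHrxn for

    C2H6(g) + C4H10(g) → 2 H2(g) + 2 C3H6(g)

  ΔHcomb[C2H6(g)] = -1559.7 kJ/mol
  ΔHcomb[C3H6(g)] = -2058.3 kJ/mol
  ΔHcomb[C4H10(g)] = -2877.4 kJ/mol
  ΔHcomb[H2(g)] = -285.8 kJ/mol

With combustion enthalpies, reactants minus products:
= [1·(-1559.7) + 1·(-2877.4)] − [2·(-285.8) + 2·(-2058.3)]
= 251.1 kJ/mol

ΔHrxn = 251.1 kJ/mol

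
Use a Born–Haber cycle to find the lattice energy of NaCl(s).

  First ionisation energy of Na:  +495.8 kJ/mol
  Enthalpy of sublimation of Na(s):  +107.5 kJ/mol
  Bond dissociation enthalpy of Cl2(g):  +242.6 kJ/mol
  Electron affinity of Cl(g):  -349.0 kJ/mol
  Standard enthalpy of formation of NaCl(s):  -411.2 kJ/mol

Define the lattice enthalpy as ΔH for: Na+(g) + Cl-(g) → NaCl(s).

ΔHf° = 1·ΔHsub + 1·(ΣIE) + 1/2·D(Cl2) + 1·EA + U
-411.2 = 1·(+107.5) + 1·(+495.8) + 1/2·(+242.6) + 1·(-349.0) + U
U = -411.2 − (+375.6) = -786.8 kJ/mol

U = -786.8 kJ/mol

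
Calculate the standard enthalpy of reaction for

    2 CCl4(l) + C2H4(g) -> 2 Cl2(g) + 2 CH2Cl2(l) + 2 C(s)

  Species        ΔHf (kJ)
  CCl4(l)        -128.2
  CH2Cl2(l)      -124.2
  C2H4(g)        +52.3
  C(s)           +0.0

Products: 2·(+0.0) + 2·(-124.2) + 2·(+0.0) = -248.4
Reactants: 2·(-128.2) + 1·(+52.3) = -204.1
ΔH° = (-248.4) − (-204.1) = -44.3 kJ

ΔH° = -44.3 kJ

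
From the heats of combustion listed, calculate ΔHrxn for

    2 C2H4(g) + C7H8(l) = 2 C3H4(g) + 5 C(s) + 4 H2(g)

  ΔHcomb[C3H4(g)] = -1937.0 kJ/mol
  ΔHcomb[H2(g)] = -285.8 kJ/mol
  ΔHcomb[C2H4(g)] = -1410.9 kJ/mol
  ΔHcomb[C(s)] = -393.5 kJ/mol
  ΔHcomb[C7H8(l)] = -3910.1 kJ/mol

Using ΔH = Σ nΔHc°(reactants) − Σ nΔHc°(products):
= [2·(-1410.9) + 1·(-3910.1)] − [2·(-1937.0) + 5·(-393.5) + 4·(-285.8)]
= 252.8 kJ/mol

ΔHrxn = 252.8 kJ/mol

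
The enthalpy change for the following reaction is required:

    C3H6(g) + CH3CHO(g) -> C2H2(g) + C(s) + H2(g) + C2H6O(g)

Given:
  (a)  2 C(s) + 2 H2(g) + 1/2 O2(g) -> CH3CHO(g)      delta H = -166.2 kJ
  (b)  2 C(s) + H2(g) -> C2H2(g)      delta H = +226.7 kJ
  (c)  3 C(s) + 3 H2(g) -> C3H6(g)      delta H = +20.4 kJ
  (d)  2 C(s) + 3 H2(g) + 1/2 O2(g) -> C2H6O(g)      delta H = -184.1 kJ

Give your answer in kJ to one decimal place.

delta H = 188.4 kJ

(a) reversed: +166.2 kJ
(b) as written: +226.7 kJ
(c) reversed: -20.4 kJ
(d) as written: -184.1 kJ
delta H = (+166.2) + (+226.7) + (-20.4) + (-184.1) = 188.4 kJ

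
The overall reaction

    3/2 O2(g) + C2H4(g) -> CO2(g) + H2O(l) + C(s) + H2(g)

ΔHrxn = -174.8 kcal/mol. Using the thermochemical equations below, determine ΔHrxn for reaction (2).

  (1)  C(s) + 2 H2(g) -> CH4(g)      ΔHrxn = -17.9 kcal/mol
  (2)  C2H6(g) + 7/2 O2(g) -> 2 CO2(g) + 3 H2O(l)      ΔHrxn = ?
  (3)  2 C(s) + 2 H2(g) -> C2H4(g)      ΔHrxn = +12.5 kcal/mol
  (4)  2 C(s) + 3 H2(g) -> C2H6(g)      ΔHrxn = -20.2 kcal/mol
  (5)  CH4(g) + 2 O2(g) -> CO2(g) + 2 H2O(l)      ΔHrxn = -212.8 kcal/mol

(1) reversed: +17.9 kcal/mol
(2) as written: contributes x
(3) reversed: -12.5 kcal/mol
(4) as written: -20.2 kcal/mol
(5) reversed: +212.8 kcal/mol
-174.8 = (+17.9) + (-12.5) + (-20.2) + (+212.8) + x
x = (-174.8 − (+198.0)) / (1) = -372.8 kcal/mol

ΔHrxn = -372.8 kcal/mol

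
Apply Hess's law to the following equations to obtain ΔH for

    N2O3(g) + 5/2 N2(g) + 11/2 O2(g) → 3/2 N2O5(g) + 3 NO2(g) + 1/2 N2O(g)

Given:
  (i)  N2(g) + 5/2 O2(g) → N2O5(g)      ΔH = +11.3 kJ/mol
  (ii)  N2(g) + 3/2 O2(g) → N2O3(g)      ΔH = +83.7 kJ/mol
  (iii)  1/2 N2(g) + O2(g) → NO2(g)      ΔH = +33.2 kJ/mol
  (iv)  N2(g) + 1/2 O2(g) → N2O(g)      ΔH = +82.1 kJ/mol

(i) × 3/2 (scale by 3/2 for the 3/2 N2O5(g)): (3/2)·(+11.3) = +16.95 kJ/mol
(ii) reversed (reverse to put N2O3(g) on the reactant side): -83.7 kJ/mol
(iii) × 3 (×3 to match 3 NO2(g) in the target): (3)·(+33.2) = +99.6 kJ/mol
(iv) × 1/2 (×1/2 to match 1/2 N2O(g) in the target): (1/2)·(+82.1) = +41.05 kJ/mol
Combining the equations, ΔH = (+16.95) + (-83.7) + (+99.6) + (+41.05) = 73.9 kJ/mol

ΔH = 73.9 kJ/mol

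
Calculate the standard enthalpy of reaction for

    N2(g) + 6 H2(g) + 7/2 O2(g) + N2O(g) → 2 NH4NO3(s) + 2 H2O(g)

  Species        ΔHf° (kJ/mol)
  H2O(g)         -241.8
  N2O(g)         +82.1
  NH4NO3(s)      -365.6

ΔH° = -1296.9 kJ/mol

Products: 2·(-365.6) + 2·(-241.8) = -1214.8
Reactants: 1·(+0.0) + 6·(+0.0) + 7/2·(+0.0) + 1·(+82.1) = +82.1
ΔH° = (-1214.8) − (+82.1) = -1296.9 kJ/mol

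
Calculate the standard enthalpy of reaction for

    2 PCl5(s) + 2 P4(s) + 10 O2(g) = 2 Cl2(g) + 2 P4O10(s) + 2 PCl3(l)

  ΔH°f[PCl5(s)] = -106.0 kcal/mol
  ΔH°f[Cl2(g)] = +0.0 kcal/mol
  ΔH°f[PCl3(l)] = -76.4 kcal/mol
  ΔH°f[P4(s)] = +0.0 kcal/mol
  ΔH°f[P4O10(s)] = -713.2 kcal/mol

Products: 2·(+0.0) + 2·(-713.2) + 2·(-76.4) = -1579.2
Reactants: 2·(-106.0) + 2·(+0.0) + 10·(+0.0) = -212.0
ΔH° = (-1579.2) − (-212.0) = -1367.2 kcal/mol

ΔH° = -1367.2 kcal/mol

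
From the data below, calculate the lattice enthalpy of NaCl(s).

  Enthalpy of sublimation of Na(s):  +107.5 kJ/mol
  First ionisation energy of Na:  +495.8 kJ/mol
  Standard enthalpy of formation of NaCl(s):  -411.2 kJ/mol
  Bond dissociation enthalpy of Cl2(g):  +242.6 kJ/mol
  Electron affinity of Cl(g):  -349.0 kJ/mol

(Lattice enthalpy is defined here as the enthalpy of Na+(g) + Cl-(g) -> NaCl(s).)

U = -786.8 kJ/mol

ΔHf° = 1·ΔHsub + 1·(ΣIE) + 1/2·D(Cl2) + 1·EA + U
-411.2 = 1·(+107.5) + 1·(+495.8) + 1/2·(+242.6) + 1·(-349.0) + U
U = -411.2 − (+375.6) = -786.8 kJ/mol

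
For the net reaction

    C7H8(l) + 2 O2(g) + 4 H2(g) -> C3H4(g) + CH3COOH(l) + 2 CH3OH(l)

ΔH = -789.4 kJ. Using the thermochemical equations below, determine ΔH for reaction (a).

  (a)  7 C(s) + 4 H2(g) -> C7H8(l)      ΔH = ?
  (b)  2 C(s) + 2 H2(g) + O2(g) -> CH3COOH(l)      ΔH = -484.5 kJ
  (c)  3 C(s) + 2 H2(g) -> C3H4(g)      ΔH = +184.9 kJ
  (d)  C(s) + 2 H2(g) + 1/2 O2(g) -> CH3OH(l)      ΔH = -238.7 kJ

(a) reversed: contributes −x
(b) as written: -484.5 kJ
(c) as written: +184.9 kJ
(d) × 2: (2)·(-238.7) = -477.4 kJ
-789.4 = (-484.5) + (+184.9) + (-477.4) − x
x = (-789.4 − (-777.0)) / (-1) = 12.4 kJ

ΔH = 12.4 kJ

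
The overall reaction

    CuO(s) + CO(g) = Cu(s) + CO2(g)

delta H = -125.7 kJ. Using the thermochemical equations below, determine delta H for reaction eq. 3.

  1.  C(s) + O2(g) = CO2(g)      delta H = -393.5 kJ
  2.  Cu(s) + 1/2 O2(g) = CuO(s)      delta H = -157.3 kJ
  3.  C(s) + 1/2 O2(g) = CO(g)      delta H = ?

delta H = -110.5 kJ

eq. 1 as written: -393.5 kJ
eq. 2 reversed: +157.3 kJ
eq. 3 reversed: contributes −x
-125.7 = (-393.5) + (+157.3) − x
x = (-125.7 − (-236.2)) / (-1) = -110.5 kJ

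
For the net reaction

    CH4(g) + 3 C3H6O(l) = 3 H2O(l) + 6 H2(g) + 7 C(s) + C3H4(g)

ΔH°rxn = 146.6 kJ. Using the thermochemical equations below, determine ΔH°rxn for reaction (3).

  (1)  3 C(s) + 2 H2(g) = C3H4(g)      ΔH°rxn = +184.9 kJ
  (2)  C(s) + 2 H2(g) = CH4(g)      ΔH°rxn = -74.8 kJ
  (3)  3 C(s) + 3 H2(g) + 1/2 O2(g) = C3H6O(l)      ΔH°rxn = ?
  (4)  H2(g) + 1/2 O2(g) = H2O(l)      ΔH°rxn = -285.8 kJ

ΔH°rxn = -248.1 kJ

(1) as written: +184.9 kJ
(2) reversed: +74.8 kJ
(3) reversed and × 3: contributes −3·x
(4) × 3: (3)·(-285.8) = -857.4 kJ
+146.6 = (+184.9) + (+74.8) + (-857.4) − 3·x
x = (+146.6 − (-597.7)) / (-3) = -248.1 kJ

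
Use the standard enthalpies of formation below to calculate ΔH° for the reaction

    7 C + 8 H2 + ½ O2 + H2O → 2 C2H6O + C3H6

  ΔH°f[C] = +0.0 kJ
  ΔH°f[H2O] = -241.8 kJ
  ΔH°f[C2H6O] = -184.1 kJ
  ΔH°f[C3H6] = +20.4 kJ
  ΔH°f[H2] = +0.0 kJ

ΔH°rxn = Σ nΔHf°(products) − Σ nΔHf°(reactants).
Products: 2·(-184.1) + 1·(+20.4) = -347.8
Reactants: 7·(+0.0) + 8·(+0.0) + 1/2·(+0.0) + 1·(-241.8) = -241.8
ΔH° = (-347.8) − (-241.8) = -106.0 kJ

ΔH° = -106.0 kJ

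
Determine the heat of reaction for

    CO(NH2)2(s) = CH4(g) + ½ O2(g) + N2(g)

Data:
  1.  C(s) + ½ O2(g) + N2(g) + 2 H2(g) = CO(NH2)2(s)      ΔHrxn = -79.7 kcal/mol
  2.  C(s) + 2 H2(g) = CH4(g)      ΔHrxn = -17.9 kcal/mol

ΔHrxn = 61.8 kcal/mol

eq. 1 reversed (CO(NH2)2(s) must end up as a reactant): +79.7 kcal/mol
eq. 2 as written (CH4(g) already on the product side): -17.9 kcal/mol
By Hess's law, ΔHrxn = (-1)·(-79.7) + (1)·(-17.9) = 61.8 kcal/mol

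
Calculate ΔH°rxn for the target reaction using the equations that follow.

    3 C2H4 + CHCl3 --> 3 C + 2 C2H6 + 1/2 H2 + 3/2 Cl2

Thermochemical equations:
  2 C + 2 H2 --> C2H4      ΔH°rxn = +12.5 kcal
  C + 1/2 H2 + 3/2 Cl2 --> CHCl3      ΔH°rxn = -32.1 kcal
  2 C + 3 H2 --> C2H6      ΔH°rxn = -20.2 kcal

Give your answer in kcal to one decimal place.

ΔH°rxn = -45.8 kcal

equation 1 reversed and × 3 (C2H4 must end up as a reactant; scale by 3 for the 3 C2H4): (-3)·(+12.5) = -37.5 kcal
equation 2 reversed (CHCl3 must end up as a reactant): +32.1 kcal
equation 3 × 2 (×2 to match 2 C2H6 in the target): (2)·(-20.2) = -40.4 kcal
Summing the manipulated equations, ΔH°rxn = (-37.5) + (+32.1) + (-40.4) = -45.8 kcal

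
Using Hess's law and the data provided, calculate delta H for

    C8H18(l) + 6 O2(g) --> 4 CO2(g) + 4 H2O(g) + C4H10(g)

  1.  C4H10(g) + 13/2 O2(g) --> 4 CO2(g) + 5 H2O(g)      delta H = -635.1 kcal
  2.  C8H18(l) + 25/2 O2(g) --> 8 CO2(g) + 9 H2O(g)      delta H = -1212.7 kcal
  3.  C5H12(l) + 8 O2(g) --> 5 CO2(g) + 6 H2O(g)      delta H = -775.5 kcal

eq. 1 reversed (reverse to put C4H10(g) on the product side): +635.1 kcal
eq. 2 as written (C8H18(l) already on the reactant side): -1212.7 kcal
eq. 3: not needed (C5H12(l) appears nowhere else).
delta H = (-1)·(-635.1) + (1)·(-1212.7) = -577.6 kcal

delta H = -577.6 kcal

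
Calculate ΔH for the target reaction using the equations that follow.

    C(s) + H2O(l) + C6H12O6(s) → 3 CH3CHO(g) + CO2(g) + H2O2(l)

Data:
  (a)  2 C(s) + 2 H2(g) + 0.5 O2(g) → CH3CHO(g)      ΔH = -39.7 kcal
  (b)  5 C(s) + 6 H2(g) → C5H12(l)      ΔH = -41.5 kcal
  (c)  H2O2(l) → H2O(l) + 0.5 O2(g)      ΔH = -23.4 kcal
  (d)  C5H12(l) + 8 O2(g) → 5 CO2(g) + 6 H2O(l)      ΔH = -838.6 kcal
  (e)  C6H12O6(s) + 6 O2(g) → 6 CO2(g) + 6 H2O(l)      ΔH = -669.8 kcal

ΔH = 114.6 kcal

(a) × 3 (scale by 3 for the 3 CH3CHO(g)): (3)·(-39.7) = -119.1 kcal
(b) reversed: +41.5 kcal
(c) reversed (reverse to put H2O2(l) on the product side): +23.4 kcal
(d) reversed: +838.6 kcal
(e) as written (C6H12O6(s) already on the reactant side): -669.8 kcal
ΔH = (3)·(-39.7) + (-1)·(-41.5) + (-1)·(-23.4) + (-1)·(-838.6) + (1)·(-669.8) = 114.6 kcal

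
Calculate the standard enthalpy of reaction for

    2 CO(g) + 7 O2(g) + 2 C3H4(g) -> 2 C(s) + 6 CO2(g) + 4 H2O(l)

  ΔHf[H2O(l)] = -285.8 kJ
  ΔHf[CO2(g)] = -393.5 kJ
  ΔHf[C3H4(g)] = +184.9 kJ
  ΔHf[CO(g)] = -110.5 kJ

Products: 2·(+0.0) + 6·(-393.5) + 4·(-285.8) = -3504.2
Reactants: 2·(-110.5) + 7·(+0.0) + 2·(+184.9) = +148.8
ΔH_rxn = (-3504.2) − (+148.8) = -3653.0 kJ

ΔH_rxn = -3653.0 kJ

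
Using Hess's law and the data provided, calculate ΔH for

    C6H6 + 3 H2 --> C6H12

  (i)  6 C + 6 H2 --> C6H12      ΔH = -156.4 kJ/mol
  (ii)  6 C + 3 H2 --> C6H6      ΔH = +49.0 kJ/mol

(i) as written: -156.4 kJ/mol
(ii) reversed: -49.0 kJ/mol
ΔH = (-156.4) + (-49.0) = -205.4 kJ/mol

ΔH = -205.4 kJ/mol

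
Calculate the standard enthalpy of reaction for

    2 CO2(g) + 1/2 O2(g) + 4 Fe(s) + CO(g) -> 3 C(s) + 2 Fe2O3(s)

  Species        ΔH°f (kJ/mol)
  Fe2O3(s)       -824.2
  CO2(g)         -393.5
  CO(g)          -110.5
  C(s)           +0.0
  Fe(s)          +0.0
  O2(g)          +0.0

ΔHrxn = -750.9 kJ/mol

ΔH°rxn = Σ nΔHf°(products) − Σ nΔHf°(reactants).
Products: 3·(+0.0) + 2·(-824.2) = -1648.4
Reactants: 2·(-393.5) + 1/2·(+0.0) + 4·(+0.0) + 1·(-110.5) = -897.5
ΔHrxn = (-1648.4) − (-897.5) = -750.9 kJ/mol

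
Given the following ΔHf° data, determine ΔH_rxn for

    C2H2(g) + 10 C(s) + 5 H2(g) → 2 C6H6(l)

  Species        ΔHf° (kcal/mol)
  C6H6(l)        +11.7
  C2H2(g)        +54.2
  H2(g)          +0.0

Products: 2·(+11.7) = +23.4
Reactants: 1·(+54.2) + 10·(+0.0) + 5·(+0.0) = +54.2
ΔH_rxn = (+23.4) − (+54.2) = -30.8 kcal/mol

ΔH_rxn = -30.8 kcal/mol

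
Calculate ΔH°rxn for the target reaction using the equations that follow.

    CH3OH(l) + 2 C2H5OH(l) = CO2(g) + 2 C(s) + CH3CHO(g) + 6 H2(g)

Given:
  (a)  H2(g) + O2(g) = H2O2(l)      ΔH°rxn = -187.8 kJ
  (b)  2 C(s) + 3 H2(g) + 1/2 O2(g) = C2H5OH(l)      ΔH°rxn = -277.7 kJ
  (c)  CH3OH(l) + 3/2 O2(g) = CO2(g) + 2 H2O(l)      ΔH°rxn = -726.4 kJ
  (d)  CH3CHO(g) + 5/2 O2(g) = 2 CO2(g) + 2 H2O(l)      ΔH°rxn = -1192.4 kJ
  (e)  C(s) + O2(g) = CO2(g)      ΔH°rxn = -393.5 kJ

(a): not needed.
(b) reversed and × 2: (-2)·(-277.7) = +555.4 kJ
(c) as written: -726.4 kJ
(d) reversed: +1192.4 kJ
(e) × 2: (2)·(-393.5) = -787.0 kJ
By Hess's law, ΔH°rxn = (-2)·(-277.7) + (1)·(-726.4) + (-1)·(-1192.4) + (2)·(-393.5) = 234.4 kJ

ΔH°rxn = 234.4 kJ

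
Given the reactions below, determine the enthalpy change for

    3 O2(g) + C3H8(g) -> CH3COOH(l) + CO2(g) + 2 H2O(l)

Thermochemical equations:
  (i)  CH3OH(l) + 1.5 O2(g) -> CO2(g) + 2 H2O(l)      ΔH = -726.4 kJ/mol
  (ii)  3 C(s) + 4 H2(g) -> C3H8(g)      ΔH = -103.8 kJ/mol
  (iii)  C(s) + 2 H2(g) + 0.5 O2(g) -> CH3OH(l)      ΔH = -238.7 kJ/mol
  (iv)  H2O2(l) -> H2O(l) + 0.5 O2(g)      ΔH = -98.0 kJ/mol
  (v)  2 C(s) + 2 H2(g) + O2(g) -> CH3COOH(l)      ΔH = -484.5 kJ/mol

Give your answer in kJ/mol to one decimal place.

(i) as written (CO2(g) already on the product side): -726.4 kJ/mol
(ii) reversed (C3H8(g) must end up as a reactant): +103.8 kJ/mol
(iii) as written: -238.7 kJ/mol
(iv): not needed (H2O2(l) appears nowhere else).
(v) as written (CH3COOH(l) already on the product side): -484.5 kJ/mol
ΔH = (-726.4) + (+103.8) + (-238.7) + (-484.5) = -1345.8 kJ/mol

ΔH = -1345.8 kJ/mol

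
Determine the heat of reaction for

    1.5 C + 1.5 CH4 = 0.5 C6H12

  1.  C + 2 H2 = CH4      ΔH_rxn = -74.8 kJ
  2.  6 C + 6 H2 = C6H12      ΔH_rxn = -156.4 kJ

eq. 1 reversed and × 3/2 (CH4 must end up as a reactant; ×3/2 to match 3/2 CH4 in the target): (-3/2)·(-74.8) = +112.2 kJ
eq. 2 × 1/2 (scale by 1/2 for the 1/2 C6H12): (1/2)·(-156.4) = -78.2 kJ
ΔH_rxn = (-3/2)·(-74.8) + (1/2)·(-156.4) = 34.0 kJ

ΔH_rxn = 34.0 kJ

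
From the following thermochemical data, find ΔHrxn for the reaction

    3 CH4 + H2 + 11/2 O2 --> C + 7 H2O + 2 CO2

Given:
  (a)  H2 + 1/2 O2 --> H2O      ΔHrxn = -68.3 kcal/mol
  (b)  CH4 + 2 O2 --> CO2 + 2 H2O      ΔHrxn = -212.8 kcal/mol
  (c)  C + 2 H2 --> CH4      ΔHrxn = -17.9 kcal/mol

ΔHrxn = -612.6 kcal/mol

(a) × 3: (3)·(-68.3) = -204.9 kcal/mol
(b) × 2: (2)·(-212.8) = -425.6 kcal/mol
(c) reversed: +17.9 kcal/mol
ΔHrxn = (3)·(-68.3) + (2)·(-212.8) + (-1)·(-17.9) = -612.6 kcal/mol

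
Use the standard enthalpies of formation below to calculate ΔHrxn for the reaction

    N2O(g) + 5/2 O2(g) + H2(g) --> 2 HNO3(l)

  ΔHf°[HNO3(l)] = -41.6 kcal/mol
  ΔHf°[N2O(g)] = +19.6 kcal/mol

ΔH°rxn = Σ nΔHf°(products) − Σ nΔHf°(reactants).
Products: 2·(-41.6) = -83.2
Reactants: 1·(+19.6) + 5/2·(+0.0) + 1·(+0.0) = +19.6
ΔHrxn = (-83.2) − (+19.6) = -102.8 kcal/mol

ΔHrxn = -102.8 kcal/mol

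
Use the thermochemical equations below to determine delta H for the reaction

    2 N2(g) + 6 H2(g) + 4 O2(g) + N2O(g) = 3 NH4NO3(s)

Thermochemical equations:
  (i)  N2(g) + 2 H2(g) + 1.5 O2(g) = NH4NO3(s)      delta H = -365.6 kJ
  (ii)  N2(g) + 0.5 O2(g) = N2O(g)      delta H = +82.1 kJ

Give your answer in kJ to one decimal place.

(i) × 3 (×3 to match 3 NH4NO3(s) in the target): (3)·(-365.6) = -1096.8 kJ
(ii) reversed (N2O(g) must end up as a reactant): -82.1 kJ
delta H = (-1096.8) + (-82.1) = -1178.9 kJ

delta H = -1178.9 kJ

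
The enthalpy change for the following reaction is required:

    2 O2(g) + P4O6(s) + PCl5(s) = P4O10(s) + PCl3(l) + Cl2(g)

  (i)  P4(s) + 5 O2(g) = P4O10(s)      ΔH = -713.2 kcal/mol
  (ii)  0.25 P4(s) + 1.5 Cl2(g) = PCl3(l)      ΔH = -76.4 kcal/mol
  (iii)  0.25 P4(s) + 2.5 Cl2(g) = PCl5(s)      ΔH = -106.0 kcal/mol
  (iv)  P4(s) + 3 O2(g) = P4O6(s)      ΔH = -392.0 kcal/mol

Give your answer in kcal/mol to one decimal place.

(i) as written (P4O10(s) already on the product side): -713.2 kcal/mol
(ii) as written (PCl3(l) already on the product side): -76.4 kcal/mol
(iii) reversed (reverse to put PCl5(s) on the reactant side): +106.0 kcal/mol
(iv) reversed (P4O6(s) must end up as a reactant): +392.0 kcal/mol
Since enthalpy is a state function, ΔH = (-713.2) + (-76.4) + (+106.0) + (+392.0) = -291.6 kcal/mol

ΔH = -291.6 kcal/mol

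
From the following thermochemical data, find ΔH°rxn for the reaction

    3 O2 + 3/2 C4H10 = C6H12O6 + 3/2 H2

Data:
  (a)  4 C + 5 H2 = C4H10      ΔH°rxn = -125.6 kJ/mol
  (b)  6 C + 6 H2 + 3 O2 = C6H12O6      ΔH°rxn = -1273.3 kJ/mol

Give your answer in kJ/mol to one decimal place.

(a) reversed and × 3/2 (C4H10 must end up as a reactant; scale by 3/2 for the 3/2 C4H10): (-3/2)·(-125.6) = +188.4 kJ/mol
(b) as written (C6H12O6 already on the product side): -1273.3 kJ/mol
ΔH°rxn = (-3/2)·(-125.6) + (1)·(-1273.3) = -1084.9 kJ/mol

ΔH°rxn = -1084.9 kJ/mol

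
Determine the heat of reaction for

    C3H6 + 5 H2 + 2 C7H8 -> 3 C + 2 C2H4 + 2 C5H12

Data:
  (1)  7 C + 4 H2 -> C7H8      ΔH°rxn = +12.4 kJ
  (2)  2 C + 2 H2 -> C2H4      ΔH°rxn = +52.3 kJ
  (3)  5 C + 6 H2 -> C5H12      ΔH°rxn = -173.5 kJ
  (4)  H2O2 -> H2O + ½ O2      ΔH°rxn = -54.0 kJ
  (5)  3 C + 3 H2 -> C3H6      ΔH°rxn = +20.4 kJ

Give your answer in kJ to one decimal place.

(1) reversed and × 2: (-2)·(+12.4) = -24.8 kJ
(2) × 2: (2)·(+52.3) = +104.6 kJ
(3) × 2: (2)·(-173.5) = -347.0 kJ
(4): not needed.
(5) reversed: -20.4 kJ
Combining the equations, ΔH°rxn = (-24.8) + (+104.6) + (-347.0) + (-20.4) = -287.6 kJ

ΔH°rxn = -287.6 kJ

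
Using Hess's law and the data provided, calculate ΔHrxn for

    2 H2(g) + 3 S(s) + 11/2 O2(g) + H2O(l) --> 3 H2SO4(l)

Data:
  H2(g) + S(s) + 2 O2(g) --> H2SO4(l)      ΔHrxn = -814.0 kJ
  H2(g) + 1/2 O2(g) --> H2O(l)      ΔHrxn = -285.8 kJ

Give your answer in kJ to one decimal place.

ΔHrxn = -2156.2 kJ

equation 1 × 3 (×3 to match 3 H2SO4(l) in the target): (3)·(-814.0) = -2442.0 kJ
equation 2 reversed (reverse to put H2O(l) on the reactant side): +285.8 kJ
Combining the equations, ΔHrxn = (-2442.0) + (+285.8) = -2156.2 kJ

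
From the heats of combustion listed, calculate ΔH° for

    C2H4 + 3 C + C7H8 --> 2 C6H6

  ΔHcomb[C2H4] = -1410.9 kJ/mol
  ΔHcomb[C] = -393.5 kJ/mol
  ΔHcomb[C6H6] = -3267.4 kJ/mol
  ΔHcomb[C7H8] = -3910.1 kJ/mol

With combustion enthalpies, reactants minus products:
= [1·(-1410.9) + 3·(-393.5) + 1·(-3910.1)] − [2·(-3267.4)]
= 33.3 kJ/mol

ΔH° = 33.3 kJ/mol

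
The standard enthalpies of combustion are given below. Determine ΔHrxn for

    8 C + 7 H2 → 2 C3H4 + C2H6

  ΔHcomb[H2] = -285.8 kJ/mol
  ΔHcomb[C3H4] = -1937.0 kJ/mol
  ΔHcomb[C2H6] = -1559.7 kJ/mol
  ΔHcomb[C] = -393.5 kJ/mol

ΔHrxn = 285.1 kJ/mol

With combustion enthalpies, reactants minus products:
= [8·(-393.5) + 7·(-285.8)] − [2·(-1937.0) + 1·(-1559.7)]
= 285.1 kJ/mol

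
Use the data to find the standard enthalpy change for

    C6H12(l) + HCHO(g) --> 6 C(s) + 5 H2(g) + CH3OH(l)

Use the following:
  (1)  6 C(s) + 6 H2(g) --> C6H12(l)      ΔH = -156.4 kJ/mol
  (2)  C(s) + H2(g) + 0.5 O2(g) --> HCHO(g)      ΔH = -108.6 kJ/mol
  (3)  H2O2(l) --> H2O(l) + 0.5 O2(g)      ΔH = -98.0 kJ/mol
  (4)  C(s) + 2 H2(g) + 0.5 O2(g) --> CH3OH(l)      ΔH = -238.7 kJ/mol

ΔH = 26.3 kJ/mol

(1) reversed: +156.4 kJ/mol
(2) reversed: +108.6 kJ/mol
(3): not needed.
(4) as written: -238.7 kJ/mol
ΔH = (-1)·(-156.4) + (-1)·(-108.6) + (1)·(-238.7) = 26.3 kJ/mol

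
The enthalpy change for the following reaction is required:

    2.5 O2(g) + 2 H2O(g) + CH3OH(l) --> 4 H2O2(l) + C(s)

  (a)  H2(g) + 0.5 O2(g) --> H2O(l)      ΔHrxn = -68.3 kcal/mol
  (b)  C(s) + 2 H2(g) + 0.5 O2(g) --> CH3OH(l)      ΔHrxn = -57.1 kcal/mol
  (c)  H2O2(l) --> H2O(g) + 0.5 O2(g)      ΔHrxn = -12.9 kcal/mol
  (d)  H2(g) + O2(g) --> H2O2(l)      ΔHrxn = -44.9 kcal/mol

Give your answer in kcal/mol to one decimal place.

ΔHrxn = -6.9 kcal/mol

(a): not needed.
(b) reversed: +57.1 kcal/mol
(c) reversed and × 2: (-2)·(-12.9) = +25.8 kcal/mol
(d) × 2: (2)·(-44.9) = -89.8 kcal/mol
Summing the manipulated equations, ΔHrxn = (-1)·(-57.1) + (-2)·(-12.9) + (2)·(-44.9) = -6.9 kcal/mol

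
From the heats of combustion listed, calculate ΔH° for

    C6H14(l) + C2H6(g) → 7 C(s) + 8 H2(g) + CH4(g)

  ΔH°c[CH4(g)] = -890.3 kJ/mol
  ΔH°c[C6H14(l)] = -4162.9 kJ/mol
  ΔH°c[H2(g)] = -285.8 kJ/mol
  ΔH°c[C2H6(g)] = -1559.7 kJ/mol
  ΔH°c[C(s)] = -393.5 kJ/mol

Using ΔH = Σ nΔHc°(reactants) − Σ nΔHc°(products):
= [1·(-4162.9) + 1·(-1559.7)] − [7·(-393.5) + 8·(-285.8) + 1·(-890.3)]
= 208.6 kJ/mol

ΔH° = 208.6 kJ/mol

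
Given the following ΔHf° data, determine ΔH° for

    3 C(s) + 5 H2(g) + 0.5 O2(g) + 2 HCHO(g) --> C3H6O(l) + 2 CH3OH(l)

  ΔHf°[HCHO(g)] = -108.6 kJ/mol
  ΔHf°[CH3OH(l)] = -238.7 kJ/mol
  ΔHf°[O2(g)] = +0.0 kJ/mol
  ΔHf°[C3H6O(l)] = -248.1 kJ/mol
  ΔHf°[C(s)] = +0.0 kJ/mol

ΔH°rxn = Σ nΔHf°(products) − Σ nΔHf°(reactants).
Products: 1·(-248.1) + 2·(-238.7) = -725.5
Reactants: 3·(+0.0) + 5·(+0.0) + 1/2·(+0.0) + 2·(-108.6) = -217.2
ΔH° = (-725.5) − (-217.2) = -508.3 kJ/mol

ΔH° = -508.3 kJ/mol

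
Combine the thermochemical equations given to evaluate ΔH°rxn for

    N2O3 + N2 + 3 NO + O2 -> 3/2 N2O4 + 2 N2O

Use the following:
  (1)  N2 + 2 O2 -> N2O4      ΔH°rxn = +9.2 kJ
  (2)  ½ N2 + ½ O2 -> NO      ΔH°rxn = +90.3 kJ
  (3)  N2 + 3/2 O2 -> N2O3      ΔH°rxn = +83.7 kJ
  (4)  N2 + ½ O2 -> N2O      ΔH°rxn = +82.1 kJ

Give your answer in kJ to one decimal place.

(1) × 3/2 (scale by 3/2 for the 3/2 N2O4): (3/2)·(+9.2) = +13.8 kJ
(2) reversed and × 3 (NO must end up as a reactant; scale by 3 for the 3 NO): (-3)·(+90.3) = -270.9 kJ
(3) reversed (reverse to put N2O3 on the reactant side): -83.7 kJ
(4) × 2 (scale by 2 for the 2 N2O): (2)·(+82.1) = +164.2 kJ
ΔH°rxn = (3/2)·(+9.2) + (-3)·(+90.3) + (-1)·(+83.7) + (2)·(+82.1) = -176.6 kJ

ΔH°rxn = -176.6 kJ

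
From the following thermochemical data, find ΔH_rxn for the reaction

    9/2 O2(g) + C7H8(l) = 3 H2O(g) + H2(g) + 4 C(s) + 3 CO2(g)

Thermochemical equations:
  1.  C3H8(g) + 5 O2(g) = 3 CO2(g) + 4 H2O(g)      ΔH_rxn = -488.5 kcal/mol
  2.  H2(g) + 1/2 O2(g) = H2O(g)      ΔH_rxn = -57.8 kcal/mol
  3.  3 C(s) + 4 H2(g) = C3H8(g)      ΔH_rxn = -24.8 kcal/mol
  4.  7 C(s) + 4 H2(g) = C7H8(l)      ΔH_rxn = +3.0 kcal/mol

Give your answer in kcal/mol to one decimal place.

ΔH_rxn = -458.5 kcal/mol

eq. 1 as written: -488.5 kcal/mol
eq. 2 reversed: +57.8 kcal/mol
eq. 3 as written: -24.8 kcal/mol
eq. 4 reversed: -3.0 kcal/mol
By Hess's law, ΔH_rxn = (1)·(-488.5) + (-1)·(-57.8) + (1)·(-24.8) + (-1)·(+3.0) = -458.5 kcal/mol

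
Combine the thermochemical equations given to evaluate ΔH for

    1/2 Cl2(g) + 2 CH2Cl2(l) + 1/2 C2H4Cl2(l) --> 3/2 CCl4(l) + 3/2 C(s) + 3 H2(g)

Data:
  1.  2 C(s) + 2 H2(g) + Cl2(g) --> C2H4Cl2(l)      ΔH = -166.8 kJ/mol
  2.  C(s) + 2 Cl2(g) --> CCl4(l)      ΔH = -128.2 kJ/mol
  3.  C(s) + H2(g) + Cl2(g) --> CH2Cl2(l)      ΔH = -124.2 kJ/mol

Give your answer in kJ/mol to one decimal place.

ΔH = 139.5 kJ/mol

eq. 1 reversed and × 1/2: (-1/2)·(-166.8) = +83.4 kJ/mol
eq. 2 × 3/2: (3/2)·(-128.2) = -192.3 kJ/mol
eq. 3 reversed and × 2: (-2)·(-124.2) = +248.4 kJ/mol
ΔH = (-1/2)·(-166.8) + (3/2)·(-128.2) + (-2)·(-124.2) = 139.5 kJ/mol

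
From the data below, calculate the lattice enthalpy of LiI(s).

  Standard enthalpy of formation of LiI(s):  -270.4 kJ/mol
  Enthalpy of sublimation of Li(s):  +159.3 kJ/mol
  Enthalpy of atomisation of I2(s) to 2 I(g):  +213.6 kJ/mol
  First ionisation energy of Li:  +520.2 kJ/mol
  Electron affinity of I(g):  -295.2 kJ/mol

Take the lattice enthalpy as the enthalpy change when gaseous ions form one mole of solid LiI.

ΔHf° = 1·ΔHsub + 1·(ΣIE) + 1/2·D(I2) + 1·EA + U
-270.4 = 1·(+159.3) + 1·(+520.2) + 1/2·(+213.6) + 1·(-295.2) + U
U = -270.4 − (+491.1) = -761.5 kJ/mol

U = -761.5 kJ/mol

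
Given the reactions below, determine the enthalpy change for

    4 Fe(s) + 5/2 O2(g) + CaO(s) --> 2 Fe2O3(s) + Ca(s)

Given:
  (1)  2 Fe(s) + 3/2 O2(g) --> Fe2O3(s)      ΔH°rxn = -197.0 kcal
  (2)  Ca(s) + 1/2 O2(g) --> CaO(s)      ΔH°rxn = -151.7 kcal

ΔH°rxn = -242.3 kcal

(1) × 2: (2)·(-197.0) = -394.0 kcal
(2) reversed: +151.7 kcal
Summing the manipulated equations, ΔH°rxn = (-394.0) + (+151.7) = -242.3 kcal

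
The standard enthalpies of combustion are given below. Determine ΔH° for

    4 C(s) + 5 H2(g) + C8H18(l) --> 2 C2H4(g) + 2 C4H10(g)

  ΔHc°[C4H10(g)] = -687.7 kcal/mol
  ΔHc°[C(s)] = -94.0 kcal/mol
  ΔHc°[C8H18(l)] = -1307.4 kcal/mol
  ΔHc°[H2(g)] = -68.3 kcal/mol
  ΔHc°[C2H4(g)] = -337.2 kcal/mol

With combustion enthalpies, reactants minus products:
= [4·(-94.0) + 5·(-68.3) + 1·(-1307.4)] − [2·(-337.2) + 2·(-687.7)]
= 24.9 kcal/mol

ΔH° = 24.9 kcal/mol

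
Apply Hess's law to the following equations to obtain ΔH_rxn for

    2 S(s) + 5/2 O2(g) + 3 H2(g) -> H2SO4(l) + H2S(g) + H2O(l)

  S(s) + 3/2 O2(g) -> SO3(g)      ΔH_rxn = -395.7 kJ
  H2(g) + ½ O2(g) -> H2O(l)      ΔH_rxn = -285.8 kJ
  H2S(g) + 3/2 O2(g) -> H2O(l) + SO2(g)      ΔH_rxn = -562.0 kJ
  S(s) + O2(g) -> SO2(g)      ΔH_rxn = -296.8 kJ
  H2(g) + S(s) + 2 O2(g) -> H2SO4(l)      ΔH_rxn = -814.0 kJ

equation 1: not needed.
equation 2 × 2: (2)·(-285.8) = -571.6 kJ
equation 3 reversed: +562.0 kJ
equation 4 as written: -296.8 kJ
equation 5 as written: -814.0 kJ
Since enthalpy is a state function, ΔH_rxn = (-571.6) + (+562.0) + (-296.8) + (-814.0) = -1120.4 kJ

ΔH_rxn = -1120.4 kJ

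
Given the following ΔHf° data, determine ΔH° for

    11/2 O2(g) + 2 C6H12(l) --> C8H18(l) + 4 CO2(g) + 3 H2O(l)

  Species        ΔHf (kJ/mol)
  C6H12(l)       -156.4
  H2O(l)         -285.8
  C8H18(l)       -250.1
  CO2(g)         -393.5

ΔH° = -2368.7 kJ/mol

Products: 1·(-250.1) + 4·(-393.5) + 3·(-285.8) = -2681.5
Reactants: 11/2·(+0.0) + 2·(-156.4) = -312.8
ΔH° = (-2681.5) − (-312.8) = -2368.7 kJ/mol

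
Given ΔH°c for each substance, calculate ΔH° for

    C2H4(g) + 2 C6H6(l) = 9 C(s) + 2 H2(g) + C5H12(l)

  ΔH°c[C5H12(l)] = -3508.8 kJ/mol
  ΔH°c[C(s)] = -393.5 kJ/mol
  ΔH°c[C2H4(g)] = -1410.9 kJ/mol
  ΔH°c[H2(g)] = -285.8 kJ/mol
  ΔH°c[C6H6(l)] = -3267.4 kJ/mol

ΔH° = -323.8 kJ/mol

With combustion enthalpies, reactants minus products:
= [1·(-1410.9) + 2·(-3267.4)] − [9·(-393.5) + 2·(-285.8) + 1·(-3508.8)]
= -323.8 kJ/mol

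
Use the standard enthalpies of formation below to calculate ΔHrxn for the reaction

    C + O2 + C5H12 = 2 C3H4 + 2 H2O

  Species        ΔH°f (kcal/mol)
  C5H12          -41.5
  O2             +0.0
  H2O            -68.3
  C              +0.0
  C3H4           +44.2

ΔHrxn = -6.7 kcal/mol

ΔH°rxn = Σ nΔHf°(products) − Σ nΔHf°(reactants).
Products: 2·(+44.2) + 2·(-68.3) = -48.2
Reactants: 1·(+0.0) + 1·(+0.0) + 1·(-41.5) = -41.5
ΔHrxn = (-48.2) − (-41.5) = -6.7 kcal/mol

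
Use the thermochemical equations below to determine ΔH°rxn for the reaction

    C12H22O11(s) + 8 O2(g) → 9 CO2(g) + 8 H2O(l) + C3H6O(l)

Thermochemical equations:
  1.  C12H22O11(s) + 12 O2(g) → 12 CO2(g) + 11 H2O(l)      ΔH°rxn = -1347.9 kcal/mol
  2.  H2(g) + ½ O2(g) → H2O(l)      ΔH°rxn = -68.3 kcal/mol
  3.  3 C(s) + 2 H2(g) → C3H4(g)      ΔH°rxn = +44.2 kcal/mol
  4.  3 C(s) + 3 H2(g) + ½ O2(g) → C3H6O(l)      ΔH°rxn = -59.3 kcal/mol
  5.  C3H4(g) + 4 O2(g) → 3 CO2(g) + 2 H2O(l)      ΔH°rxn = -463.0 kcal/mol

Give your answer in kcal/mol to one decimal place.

eq. 1 as written: -1347.9 kcal/mol
eq. 2 reversed: +68.3 kcal/mol
eq. 3 reversed: -44.2 kcal/mol
eq. 4 as written: -59.3 kcal/mol
eq. 5 reversed: +463.0 kcal/mol
Summing the manipulated equations, ΔH°rxn = (-1347.9) + (+68.3) + (-44.2) + (-59.3) + (+463.0) = -920.1 kcal/mol

ΔH°rxn = -920.1 kcal/mol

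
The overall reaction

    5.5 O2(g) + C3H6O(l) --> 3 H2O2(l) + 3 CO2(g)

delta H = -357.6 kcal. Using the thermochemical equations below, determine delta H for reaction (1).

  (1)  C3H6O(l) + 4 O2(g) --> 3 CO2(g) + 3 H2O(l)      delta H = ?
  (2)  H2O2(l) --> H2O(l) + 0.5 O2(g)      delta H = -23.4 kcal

delta H = -427.8 kcal

(1) as written: contributes x
(2) reversed and × 3: (-3)·(-23.4) = +70.2 kcal
-357.6 = (+70.2) + x
x = (-357.6 − (+70.2)) / (1) = -427.8 kcal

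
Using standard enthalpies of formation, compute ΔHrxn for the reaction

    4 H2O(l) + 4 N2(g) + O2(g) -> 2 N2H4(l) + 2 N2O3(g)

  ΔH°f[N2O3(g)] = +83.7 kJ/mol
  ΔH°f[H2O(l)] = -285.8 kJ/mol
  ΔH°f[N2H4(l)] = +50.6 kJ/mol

Products: 2·(+50.6) + 2·(+83.7) = +268.6
Reactants: 4·(-285.8) + 4·(+0.0) + 1·(+0.0) = -1143.2
ΔHrxn = (+268.6) − (-1143.2) = 1411.8 kJ/mol

ΔHrxn = 1411.8 kJ/mol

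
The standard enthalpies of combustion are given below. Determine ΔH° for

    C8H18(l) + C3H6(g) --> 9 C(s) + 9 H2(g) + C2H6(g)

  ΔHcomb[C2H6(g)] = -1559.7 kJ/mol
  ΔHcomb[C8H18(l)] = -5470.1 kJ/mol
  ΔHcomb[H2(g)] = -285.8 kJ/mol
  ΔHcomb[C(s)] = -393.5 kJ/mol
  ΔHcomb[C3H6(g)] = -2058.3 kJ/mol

Using ΔH = Σ nΔHc°(reactants) − Σ nΔHc°(products):
= [1·(-5470.1) + 1·(-2058.3)] − [9·(-393.5) + 9·(-285.8) + 1·(-1559.7)]
= 145.0 kJ/mol

ΔH° = 145.0 kJ/mol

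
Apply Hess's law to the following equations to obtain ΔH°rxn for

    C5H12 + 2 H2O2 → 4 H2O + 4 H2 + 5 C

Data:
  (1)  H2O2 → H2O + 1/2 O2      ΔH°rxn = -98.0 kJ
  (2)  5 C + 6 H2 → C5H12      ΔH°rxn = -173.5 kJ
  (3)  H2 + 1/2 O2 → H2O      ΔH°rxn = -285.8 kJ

ΔH°rxn = -594.1 kJ

(1) × 2: (2)·(-98.0) = -196.0 kJ
(2) reversed: +173.5 kJ
(3) × 2: (2)·(-285.8) = -571.6 kJ
ΔH°rxn = (-196.0) + (+173.5) + (-571.6) = -594.1 kJ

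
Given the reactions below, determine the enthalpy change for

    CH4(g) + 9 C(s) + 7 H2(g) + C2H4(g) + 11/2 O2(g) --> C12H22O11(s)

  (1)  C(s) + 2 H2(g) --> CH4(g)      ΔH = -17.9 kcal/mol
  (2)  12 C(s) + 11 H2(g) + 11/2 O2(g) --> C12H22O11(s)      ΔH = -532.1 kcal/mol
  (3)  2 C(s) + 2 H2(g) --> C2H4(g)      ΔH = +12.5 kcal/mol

(1) reversed: +17.9 kcal/mol
(2) as written: -532.1 kcal/mol
(3) reversed: -12.5 kcal/mol
ΔH = (+17.9) + (-532.1) + (-12.5) = -526.7 kcal/mol

ΔH = -526.7 kcal/mol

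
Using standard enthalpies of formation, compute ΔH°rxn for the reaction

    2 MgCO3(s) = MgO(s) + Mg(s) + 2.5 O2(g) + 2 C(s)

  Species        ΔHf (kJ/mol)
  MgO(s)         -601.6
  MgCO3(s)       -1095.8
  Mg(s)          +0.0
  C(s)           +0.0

Products: 1·(-601.6) + 1·(+0.0) + 5/2·(+0.0) + 2·(+0.0) = -601.6
Reactants: 2·(-1095.8) = -2191.6
ΔH°rxn = (-601.6) − (-2191.6) = 1590.0 kJ/mol

ΔH°rxn = 1590.0 kJ/mol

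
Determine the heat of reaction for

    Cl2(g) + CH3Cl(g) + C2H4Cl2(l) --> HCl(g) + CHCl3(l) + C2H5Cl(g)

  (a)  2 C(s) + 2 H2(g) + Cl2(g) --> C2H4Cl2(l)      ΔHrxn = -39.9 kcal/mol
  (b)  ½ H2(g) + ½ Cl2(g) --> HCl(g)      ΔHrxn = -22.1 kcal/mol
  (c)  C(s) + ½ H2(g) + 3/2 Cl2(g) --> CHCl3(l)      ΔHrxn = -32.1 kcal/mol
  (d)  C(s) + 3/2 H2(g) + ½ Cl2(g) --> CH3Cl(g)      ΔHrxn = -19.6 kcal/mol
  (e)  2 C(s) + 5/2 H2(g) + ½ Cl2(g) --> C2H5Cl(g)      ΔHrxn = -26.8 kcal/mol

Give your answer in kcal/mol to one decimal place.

ΔHrxn = -21.5 kcal/mol

(a) reversed (C2H4Cl2(l) must end up as a reactant): +39.9 kcal/mol
(b) as written (HCl(g) already on the product side): -22.1 kcal/mol
(c) as written (CHCl3(l) already on the product side): -32.1 kcal/mol
(d) reversed (CH3Cl(g) must end up as a reactant): +19.6 kcal/mol
(e) as written (C2H5Cl(g) already on the product side): -26.8 kcal/mol
ΔHrxn = (-1)·(-39.9) + (1)·(-22.1) + (1)·(-32.1) + (-1)·(-19.6) + (1)·(-26.8) = -21.5 kcal/mol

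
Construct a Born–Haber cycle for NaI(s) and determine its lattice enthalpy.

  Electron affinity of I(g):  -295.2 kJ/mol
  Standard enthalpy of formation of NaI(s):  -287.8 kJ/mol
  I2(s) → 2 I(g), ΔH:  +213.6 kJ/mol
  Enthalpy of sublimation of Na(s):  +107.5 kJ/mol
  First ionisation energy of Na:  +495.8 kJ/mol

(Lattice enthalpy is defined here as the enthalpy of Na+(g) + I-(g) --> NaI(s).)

ΔHf° = 1·ΔHsub + 1·(ΣIE) + 1/2·D(I2) + 1·EA + U
-287.8 = 1·(+107.5) + 1·(+495.8) + 1/2·(+213.6) + 1·(-295.2) + U
U = -287.8 − (+414.9) = -702.7 kJ/mol

U = -702.7 kJ/mol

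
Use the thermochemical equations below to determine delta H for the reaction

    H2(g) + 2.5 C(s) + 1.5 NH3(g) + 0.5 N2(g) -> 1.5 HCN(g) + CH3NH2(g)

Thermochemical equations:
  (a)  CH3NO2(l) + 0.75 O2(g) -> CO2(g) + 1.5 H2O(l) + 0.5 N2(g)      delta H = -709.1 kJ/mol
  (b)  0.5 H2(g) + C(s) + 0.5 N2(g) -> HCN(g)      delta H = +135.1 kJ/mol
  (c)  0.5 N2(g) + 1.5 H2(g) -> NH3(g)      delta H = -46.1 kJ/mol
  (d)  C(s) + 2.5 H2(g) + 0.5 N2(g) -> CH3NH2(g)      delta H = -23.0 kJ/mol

delta H = 248.8 kJ/mol

(a): not needed (CH3NO2(l) appears nowhere else).
(b) × 3/2 (scale by 3/2 for the 3/2 HCN(g)): (3/2)·(+135.1) = +202.65 kJ/mol
(c) reversed and × 3/2 (reverse to put NH3(g) on the reactant side; ×3/2 to match 3/2 NH3(g) in the target): (-3/2)·(-46.1) = +69.15 kJ/mol
(d) as written (CH3NH2(g) already on the product side): -23.0 kJ/mol
Combining the equations, delta H = (+202.65) + (+69.15) + (-23.0) = 248.8 kJ/mol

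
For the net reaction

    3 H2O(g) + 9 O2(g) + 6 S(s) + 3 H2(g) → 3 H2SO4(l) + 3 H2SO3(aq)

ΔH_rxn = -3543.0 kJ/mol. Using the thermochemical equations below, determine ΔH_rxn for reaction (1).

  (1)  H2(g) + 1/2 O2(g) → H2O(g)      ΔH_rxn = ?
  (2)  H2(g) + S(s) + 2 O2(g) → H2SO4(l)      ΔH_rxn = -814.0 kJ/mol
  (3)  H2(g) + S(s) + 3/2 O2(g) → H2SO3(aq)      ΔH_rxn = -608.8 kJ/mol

ΔH_rxn = -241.8 kJ/mol

(1) reversed and × 3: contributes −3·x
(2) × 3: (3)·(-814.0) = -2442.0 kJ/mol
(3) × 3: (3)·(-608.8) = -1826.4 kJ/mol
-3543.0 = (-2442.0) + (-1826.4) − 3·x
x = (-3543.0 − (-4268.4)) / (-3) = -241.8 kJ/mol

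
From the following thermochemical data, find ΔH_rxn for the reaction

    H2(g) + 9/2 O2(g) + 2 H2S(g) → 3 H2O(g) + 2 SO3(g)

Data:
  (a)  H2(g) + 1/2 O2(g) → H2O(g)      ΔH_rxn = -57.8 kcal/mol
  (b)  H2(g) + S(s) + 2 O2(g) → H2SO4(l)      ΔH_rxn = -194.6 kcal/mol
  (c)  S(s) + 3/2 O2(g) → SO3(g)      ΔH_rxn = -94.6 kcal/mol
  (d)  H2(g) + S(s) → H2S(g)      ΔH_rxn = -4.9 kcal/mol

(a) × 3 (×3 to match 3 H2O(g) in the target): (3)·(-57.8) = -173.4 kcal/mol
(b): not needed (H2SO4(l) appears nowhere else).
(c) × 2 (scale by 2 for the 2 SO3(g)): (2)·(-94.6) = -189.2 kcal/mol
(d) reversed and × 2 (reverse to put H2S(g) on the reactant side; scale by 2 for the 2 H2S(g)): (-2)·(-4.9) = +9.8 kcal/mol
Combining the equations, ΔH_rxn = (3)·(-57.8) + (2)·(-94.6) + (-2)·(-4.9) = -352.8 kcal/mol

ΔH_rxn = -352.8 kcal/mol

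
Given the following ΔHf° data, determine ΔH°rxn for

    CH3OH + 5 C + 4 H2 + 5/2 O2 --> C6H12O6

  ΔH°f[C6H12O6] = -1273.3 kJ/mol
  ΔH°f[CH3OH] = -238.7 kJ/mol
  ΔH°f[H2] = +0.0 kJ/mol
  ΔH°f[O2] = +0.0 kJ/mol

ΔH°rxn = -1034.6 kJ/mol

ΔH°rxn = Σ nΔHf°(products) − Σ nΔHf°(reactants).
Products: 1·(-1273.3) = -1273.3
Reactants: 1·(-238.7) + 5·(+0.0) + 4·(+0.0) + 5/2·(+0.0) = -238.7
ΔH°rxn = (-1273.3) − (-238.7) = -1034.6 kJ/mol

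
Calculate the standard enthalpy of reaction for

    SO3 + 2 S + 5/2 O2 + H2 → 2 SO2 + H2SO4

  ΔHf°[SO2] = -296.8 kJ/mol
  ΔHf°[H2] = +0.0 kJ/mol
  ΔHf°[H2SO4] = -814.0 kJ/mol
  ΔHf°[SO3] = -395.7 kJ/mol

ΔHrxn = -1011.9 kJ/mol

Products: 2·(-296.8) + 1·(-814.0) = -1407.6
Reactants: 1·(-395.7) + 2·(+0.0) + 5/2·(+0.0) + 1·(+0.0) = -395.7
ΔHrxn = (-1407.6) − (-395.7) = -1011.9 kJ/mol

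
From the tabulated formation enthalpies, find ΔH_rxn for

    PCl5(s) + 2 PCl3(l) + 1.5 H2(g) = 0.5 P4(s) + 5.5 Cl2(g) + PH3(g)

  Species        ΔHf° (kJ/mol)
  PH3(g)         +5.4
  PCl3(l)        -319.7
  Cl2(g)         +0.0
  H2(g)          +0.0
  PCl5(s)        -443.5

ΔH°rxn = Σ nΔHf°(products) − Σ nΔHf°(reactants).
Products: 1/2·(+0.0) + 11/2·(+0.0) + 1·(+5.4) = +5.4
Reactants: 1·(-443.5) + 2·(-319.7) + 3/2·(+0.0) = -1082.9
ΔH_rxn = (+5.4) − (-1082.9) = 1088.3 kJ/mol

ΔH_rxn = 1088.3 kJ/mol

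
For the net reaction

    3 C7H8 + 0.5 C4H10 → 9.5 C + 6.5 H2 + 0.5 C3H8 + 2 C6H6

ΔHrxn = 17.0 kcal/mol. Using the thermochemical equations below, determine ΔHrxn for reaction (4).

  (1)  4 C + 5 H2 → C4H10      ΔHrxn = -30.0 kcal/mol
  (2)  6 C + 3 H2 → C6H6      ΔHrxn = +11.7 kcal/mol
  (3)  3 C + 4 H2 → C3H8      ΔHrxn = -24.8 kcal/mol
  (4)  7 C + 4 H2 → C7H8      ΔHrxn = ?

ΔHrxn = 3.0 kcal/mol

(1) reversed and × 1/2 (C4H10 must end up as a reactant; scale by 1/2 for the 1/2 C4H10): (-1/2)·(-30.0) = +15.0 kcal/mol
(2) × 2 (×2 to match 2 C6H6 in the target): (2)·(+11.7) = +23.4 kcal/mol
(3) × 1/2 (×1/2 to match 1/2 C3H8 in the target): (1/2)·(-24.8) = -12.4 kcal/mol
(4) reversed and × 3 (C7H8 must end up as a reactant; ×3 to match 3 C7H8 in the target): contributes −3·x
+17.0 = (+15.0) + (+23.4) + (-12.4) − 3·x
x = (+17.0 − (+26.0)) / (-3) = 3.0 kcal/mol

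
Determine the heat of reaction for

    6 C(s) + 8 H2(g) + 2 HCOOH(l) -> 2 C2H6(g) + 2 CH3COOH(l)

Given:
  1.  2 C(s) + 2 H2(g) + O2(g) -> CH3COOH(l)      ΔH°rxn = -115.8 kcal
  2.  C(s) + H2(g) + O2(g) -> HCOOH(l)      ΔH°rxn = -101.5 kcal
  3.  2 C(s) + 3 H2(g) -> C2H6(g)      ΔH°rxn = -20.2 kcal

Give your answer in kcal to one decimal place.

ΔH°rxn = -69.0 kcal

eq. 1 × 2: (2)·(-115.8) = -231.6 kcal
eq. 2 reversed and × 2: (-2)·(-101.5) = +203.0 kcal
eq. 3 × 2: (2)·(-20.2) = -40.4 kcal
Combining the equations, ΔH°rxn = (2)·(-115.8) + (-2)·(-101.5) + (2)·(-20.2) = -69.0 kcal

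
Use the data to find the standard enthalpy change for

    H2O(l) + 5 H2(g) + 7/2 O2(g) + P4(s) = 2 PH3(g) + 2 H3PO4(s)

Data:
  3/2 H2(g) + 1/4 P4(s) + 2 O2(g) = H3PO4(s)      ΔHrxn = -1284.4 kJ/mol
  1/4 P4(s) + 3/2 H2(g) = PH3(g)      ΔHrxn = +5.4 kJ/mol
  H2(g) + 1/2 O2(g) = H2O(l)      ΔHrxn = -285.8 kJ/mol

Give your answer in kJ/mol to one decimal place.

ΔHrxn = -2272.2 kJ/mol

equation 1 × 2: (2)·(-1284.4) = -2568.8 kJ/mol
equation 2 × 2: (2)·(+5.4) = +10.8 kJ/mol
equation 3 reversed: +285.8 kJ/mol
Summing the manipulated equations, ΔHrxn = (2)·(-1284.4) + (2)·(+5.4) + (-1)·(-285.8) = -2272.2 kJ/mol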